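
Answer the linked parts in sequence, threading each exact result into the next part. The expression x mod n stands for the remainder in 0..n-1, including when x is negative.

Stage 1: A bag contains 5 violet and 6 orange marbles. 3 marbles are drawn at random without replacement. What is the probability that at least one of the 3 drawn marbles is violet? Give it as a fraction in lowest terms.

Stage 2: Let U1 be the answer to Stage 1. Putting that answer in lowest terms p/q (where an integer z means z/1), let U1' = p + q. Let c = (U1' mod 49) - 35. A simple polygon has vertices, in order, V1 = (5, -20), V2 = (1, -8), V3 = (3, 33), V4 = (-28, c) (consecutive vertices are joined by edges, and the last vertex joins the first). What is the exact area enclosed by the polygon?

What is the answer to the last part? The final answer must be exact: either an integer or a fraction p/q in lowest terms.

1565/2

Stage 1: total draws C(11,3) = 165; complement C(6,3) = 20; favorable 165 - 20 = 145; P = 29/33; answer 29/33
Stage 2: U1 = 29/33; threaded value p + q = 62; c = -22; cross terms: (5*-8 - 1*-20)=-20, (1*33 - 3*-8)=57, (3*-22 - -28*33)=858, (-28*-20 - 5*-22)=670; twice the area = |1565| = 1565; area = 1565/2; answer 1565/2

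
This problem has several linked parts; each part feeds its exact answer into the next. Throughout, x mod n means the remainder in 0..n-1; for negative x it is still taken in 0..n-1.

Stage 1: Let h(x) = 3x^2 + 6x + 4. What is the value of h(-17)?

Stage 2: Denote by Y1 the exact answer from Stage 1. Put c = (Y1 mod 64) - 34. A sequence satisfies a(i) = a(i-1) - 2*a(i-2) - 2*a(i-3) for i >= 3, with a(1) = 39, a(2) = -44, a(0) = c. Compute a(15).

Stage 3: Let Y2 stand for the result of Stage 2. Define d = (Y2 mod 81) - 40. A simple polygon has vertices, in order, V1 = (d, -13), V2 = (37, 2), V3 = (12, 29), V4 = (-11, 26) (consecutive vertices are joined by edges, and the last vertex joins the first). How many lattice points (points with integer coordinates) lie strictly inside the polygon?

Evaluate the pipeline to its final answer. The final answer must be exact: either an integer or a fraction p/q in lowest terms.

Stage 1: 3*(-17)^2 + 6*(-17)^1 + 4 = (867) + (-102) + (4) = 769; answer 769
Stage 2: Y1 = 769; c = -33; a(3) = 1*(-44) - 2*(39) - 2*(-33) = -56; iterating: a(3)=-56, a(4)=-46, a(5)=154, a(6)=358, a(7)=142, a(8)=-882, a(9)=-1882, a(10)=-402, a(11)=5126, a(12)=9694, a(13)=246, a(14)=-29394, a(15)=-49274; answer -49274
Stage 3: Y2 = -49274; d = 15; cross terms: (15*2 - 37*-13)=511, (37*29 - 12*2)=1049, (12*26 - -11*29)=631, (-11*-13 - 15*26)=-247; twice the area = |1944| = 1944; area = 972; boundary points = 1 + 1 + 1 + 13 = 16; strictly interior points = area - boundary/2 + 1 = 965; answer 965

965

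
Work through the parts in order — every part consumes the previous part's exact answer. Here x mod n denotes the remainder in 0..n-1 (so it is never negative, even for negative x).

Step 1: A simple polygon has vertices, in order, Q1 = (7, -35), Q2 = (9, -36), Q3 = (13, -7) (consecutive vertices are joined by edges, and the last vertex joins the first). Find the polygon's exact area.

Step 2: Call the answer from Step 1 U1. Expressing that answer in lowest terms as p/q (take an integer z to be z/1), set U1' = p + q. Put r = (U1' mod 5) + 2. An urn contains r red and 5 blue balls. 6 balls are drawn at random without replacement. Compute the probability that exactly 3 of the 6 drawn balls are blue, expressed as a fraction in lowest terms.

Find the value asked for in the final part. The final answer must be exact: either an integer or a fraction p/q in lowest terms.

Step 1: cross terms: (7*-36 - 9*-35)=63, (9*-7 - 13*-36)=405, (13*-35 - 7*-7)=-406; twice the area = |62| = 62; area = 31; answer 31
Step 2: U1 = 31; threaded value p + q = 32; r = 4; total draws C(9,6) = 84; favorable C(5,3)*C(4,3) = 40; P = 10/21; answer 10/21

10/21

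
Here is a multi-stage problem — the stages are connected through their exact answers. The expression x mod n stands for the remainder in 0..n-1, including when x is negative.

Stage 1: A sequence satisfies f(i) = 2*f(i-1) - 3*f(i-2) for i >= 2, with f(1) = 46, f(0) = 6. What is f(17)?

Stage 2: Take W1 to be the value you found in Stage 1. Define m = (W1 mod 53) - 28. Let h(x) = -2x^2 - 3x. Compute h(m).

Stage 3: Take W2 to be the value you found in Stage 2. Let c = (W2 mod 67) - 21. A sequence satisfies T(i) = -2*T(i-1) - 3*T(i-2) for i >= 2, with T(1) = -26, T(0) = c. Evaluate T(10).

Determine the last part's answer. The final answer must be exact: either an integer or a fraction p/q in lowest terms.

523

Stage 1: f(2) = 2*(46) - 3*(6) = 74; iterating: f(2)=74, f(3)=10, f(4)=-202, f(5)=-434, f(6)=-262, f(7)=778, f(8)=2342, f(9)=2350, f(10)=-2326, f(11)=-11702, f(12)=-16426, f(13)=2254, f(14)=53786, f(15)=100810, f(16)=40262, f(17)=-221906; answer -221906
Stage 2: W1 = -221906; m = -23; -2*(-23)^2 - 3*(-23)^1 = (-1058) + (69) = -989; answer -989
Stage 3: W2 = -989; c = -5; T(2) = -2*(-26) - 3*(-5) = 67; iterating: T(2)=67, T(3)=-56, T(4)=-89, T(5)=346, T(6)=-425, T(7)=-188, T(8)=1651, T(9)=-2738, T(10)=523; answer 523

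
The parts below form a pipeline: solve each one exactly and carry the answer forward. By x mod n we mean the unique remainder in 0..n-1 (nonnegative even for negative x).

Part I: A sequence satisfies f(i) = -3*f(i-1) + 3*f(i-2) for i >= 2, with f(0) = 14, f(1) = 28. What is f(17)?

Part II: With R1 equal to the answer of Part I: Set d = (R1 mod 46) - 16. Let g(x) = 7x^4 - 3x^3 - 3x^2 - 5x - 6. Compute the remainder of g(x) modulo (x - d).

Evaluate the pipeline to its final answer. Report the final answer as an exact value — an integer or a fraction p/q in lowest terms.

260016

Part I: f(2) = -3*(28) + 3*(14) = -42; iterating: f(2)=-42, f(3)=210, f(4)=-756, f(5)=2898, f(6)=-10962, f(7)=41580, f(8)=-157626, f(9)=597618, f(10)=-2265732, f(11)=8590050, f(12)=-32567346, f(13)=123472188, f(14)=-468118602, f(15)=1774772370, f(16)=-6728672916, f(17)=25510335858; answer 25510335858
Part II: R1 = 25510335858; d = 14; remainder = value at the root: 7*(14)^4 - 3*(14)^3 - 3*(14)^2 - 5*(14)^1 - 6 = (268912) + (-8232) + (-588) + (-70) + (-6) = 260016; answer 260016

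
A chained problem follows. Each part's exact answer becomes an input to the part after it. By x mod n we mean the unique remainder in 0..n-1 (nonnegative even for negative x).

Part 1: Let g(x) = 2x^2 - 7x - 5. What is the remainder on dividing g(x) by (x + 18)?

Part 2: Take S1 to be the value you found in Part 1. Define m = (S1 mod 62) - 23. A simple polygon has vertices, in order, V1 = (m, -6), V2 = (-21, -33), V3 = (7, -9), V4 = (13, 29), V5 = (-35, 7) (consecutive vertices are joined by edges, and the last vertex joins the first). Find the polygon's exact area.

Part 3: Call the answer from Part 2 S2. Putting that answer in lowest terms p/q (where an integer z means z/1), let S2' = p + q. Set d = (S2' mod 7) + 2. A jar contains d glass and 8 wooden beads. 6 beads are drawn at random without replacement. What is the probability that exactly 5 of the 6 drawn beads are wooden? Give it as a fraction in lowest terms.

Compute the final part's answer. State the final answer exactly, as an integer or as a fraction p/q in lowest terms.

8/33

Part 1: remainder = value at the root: 2*(-18)^2 - 7*(-18)^1 - 5 = (648) + (126) + (-5) = 769; answer 769
Part 2: S1 = 769; m = 2; cross terms: (2*-33 - -21*-6)=-192, (-21*-9 - 7*-33)=420, (7*29 - 13*-9)=320, (13*7 - -35*29)=1106, (-35*-6 - 2*7)=196; twice the area = |1850| = 1850; area = 925; answer 925
Part 3: S2 = 925; threaded value p + q = 926; d = 4; total draws C(12,6) = 924; favorable C(8,5)*C(4,1) = 224; P = 8/33; answer 8/33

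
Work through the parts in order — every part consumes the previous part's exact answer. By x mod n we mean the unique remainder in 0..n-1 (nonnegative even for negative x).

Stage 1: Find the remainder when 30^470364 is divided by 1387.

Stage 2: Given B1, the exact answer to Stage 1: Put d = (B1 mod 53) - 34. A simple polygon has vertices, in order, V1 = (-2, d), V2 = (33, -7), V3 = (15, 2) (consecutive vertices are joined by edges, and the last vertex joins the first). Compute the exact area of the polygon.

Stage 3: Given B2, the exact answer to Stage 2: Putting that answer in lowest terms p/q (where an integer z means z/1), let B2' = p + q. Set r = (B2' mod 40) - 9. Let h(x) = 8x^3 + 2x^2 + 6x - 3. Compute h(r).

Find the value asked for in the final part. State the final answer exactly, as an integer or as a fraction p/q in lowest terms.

177349

Stage 1: squarings mod 1387: 30^1=30, 30^2=900, 30^4=1379, 30^8=64, 30^16=1322, 30^32=64, 30^64=1322, 30^128=64, 30^256=1322, 30^512=64, 30^1024=1322, 30^2048=64, 30^4096=1322, 30^8192=64, 30^16384=1322, 30^32768=64, 30^65536=1322, 30^131072=64, 30^262144=1322; 30^470364 = 30^4 * 30^8 * 30^16 * 30^64 * 30^256 * 30^1024 * 30^2048 * 30^8192 * 30^65536 * 30^131072 * 30^262144 = 875 (mod 1387); answer 875
Stage 2: B1 = 875; d = -7; cross terms: (-2*-7 - 33*-7)=245, (33*2 - 15*-7)=171, (15*-7 - -2*2)=-101; twice the area = |315| = 315; area = 315/2; answer 315/2
Stage 3: B2 = 315/2; threaded value p + q = 317; r = 28; 8*(28)^3 + 2*(28)^2 + 6*(28)^1 - 3 = (175616) + (1568) + (168) + (-3) = 177349; answer 177349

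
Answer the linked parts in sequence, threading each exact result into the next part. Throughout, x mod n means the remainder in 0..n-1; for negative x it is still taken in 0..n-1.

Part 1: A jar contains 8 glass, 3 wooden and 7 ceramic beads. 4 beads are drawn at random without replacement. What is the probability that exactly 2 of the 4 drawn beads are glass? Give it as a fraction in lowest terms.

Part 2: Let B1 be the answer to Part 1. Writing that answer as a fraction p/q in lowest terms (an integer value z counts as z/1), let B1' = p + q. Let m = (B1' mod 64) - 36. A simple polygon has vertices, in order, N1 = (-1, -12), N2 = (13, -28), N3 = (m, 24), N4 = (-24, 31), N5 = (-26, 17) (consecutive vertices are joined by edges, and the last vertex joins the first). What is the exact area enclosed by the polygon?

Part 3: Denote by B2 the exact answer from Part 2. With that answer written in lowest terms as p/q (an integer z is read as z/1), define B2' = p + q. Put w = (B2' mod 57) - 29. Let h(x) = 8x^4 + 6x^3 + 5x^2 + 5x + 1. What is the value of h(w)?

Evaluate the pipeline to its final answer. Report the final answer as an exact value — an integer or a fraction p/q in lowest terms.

Part 1: total draws C(18,4) = 3060; favorable C(8,2)*C(10,2) = 1260; P = 7/17; answer 7/17
Part 2: B1 = 7/17; threaded value p + q = 24; m = -12; cross terms: (-1*-28 - 13*-12)=184, (13*24 - -12*-28)=-24, (-12*31 - -24*24)=204, (-24*17 - -26*31)=398, (-26*-12 - -1*17)=329; twice the area = |1091| = 1091; area = 1091/2; answer 1091/2
Part 3: B2 = 1091/2; threaded value p + q = 1093; w = -19; 8*(-19)^4 + 6*(-19)^3 + 5*(-19)^2 + 5*(-19)^1 + 1 = (1042568) + (-41154) + (1805) + (-95) + (1) = 1003125; answer 1003125

1003125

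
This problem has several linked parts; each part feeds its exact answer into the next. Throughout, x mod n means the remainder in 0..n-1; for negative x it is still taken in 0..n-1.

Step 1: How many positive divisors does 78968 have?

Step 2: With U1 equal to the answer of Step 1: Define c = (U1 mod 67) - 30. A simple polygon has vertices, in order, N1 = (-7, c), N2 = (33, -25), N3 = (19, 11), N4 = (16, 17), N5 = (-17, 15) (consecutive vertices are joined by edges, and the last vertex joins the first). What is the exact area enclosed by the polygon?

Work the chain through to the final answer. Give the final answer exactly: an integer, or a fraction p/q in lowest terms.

Step 1: 78968 = 2^3 * 9871; number of divisors = (3+1) * (1+1) = 8; answer 8
Step 2: U1 = 8; c = -22; cross terms: (-7*-25 - 33*-22)=901, (33*11 - 19*-25)=838, (19*17 - 16*11)=147, (16*15 - -17*17)=529, (-17*-22 - -7*15)=479; twice the area = |2894| = 2894; area = 1447; answer 1447

1447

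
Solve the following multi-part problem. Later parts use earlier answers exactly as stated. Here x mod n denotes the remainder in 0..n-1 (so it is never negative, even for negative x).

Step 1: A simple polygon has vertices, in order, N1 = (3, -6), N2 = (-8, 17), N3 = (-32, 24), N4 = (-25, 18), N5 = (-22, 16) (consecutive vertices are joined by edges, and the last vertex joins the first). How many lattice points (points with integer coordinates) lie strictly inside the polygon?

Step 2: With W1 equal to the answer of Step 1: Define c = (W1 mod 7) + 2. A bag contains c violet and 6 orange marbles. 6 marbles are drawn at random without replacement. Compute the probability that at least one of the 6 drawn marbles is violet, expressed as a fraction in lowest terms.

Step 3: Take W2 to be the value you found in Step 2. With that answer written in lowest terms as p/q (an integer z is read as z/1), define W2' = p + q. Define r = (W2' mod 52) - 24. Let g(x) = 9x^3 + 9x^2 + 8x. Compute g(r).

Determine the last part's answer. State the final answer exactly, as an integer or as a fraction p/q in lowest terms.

Step 1: cross terms: (3*17 - -8*-6)=3, (-8*24 - -32*17)=352, (-32*18 - -25*24)=24, (-25*16 - -22*18)=-4, (-22*-6 - 3*16)=84; twice the area = |459| = 459; area = 459/2; boundary points = 1 + 1 + 1 + 1 + 1 = 5; strictly interior points = area - boundary/2 + 1 = 228; answer 228
Step 2: W1 = 228; c = 6; total draws C(12,6) = 924; complement C(6,6) = 1; favorable 924 - 1 = 923; P = 923/924; answer 923/924
Step 3: W2 = 923/924; threaded value p + q = 1847; r = 3; 9*(3)^3 + 9*(3)^2 + 8*(3)^1 = (243) + (81) + (24) = 348; answer 348

348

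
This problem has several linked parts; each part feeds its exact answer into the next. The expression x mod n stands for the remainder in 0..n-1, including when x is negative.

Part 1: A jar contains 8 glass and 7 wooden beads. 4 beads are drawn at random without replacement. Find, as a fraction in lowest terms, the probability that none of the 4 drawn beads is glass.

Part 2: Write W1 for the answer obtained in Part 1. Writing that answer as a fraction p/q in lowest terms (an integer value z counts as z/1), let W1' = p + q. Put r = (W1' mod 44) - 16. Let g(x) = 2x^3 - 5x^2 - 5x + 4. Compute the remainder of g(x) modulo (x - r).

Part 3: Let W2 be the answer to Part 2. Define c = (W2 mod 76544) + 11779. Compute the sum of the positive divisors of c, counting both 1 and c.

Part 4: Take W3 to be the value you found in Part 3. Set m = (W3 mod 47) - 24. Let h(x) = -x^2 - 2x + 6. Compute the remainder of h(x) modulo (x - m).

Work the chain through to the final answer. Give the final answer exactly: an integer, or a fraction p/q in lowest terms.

Part 1: total draws C(15,4) = 1365; favorable C(7,4) = 35; P = 1/39; answer 1/39
Part 2: W1 = 1/39; threaded value p + q = 40; r = 24; remainder = value at the root: 2*(24)^3 - 5*(24)^2 - 5*(24)^1 + 4 = (27648) + (-2880) + (-120) + (4) = 24652; answer 24652
Part 3: W2 = 24652; c = 36431; 36431 = 17 * 2143; sigma = (1 + 17) * (1 + 2143) = 18 * 2144 = 38592; answer 38592
Part 4: W3 = 38592; m = -19; remainder = value at the root: -1*(-19)^2 - 2*(-19)^1 + 6 = (-361) + (38) + (6) = -317; answer -317

-317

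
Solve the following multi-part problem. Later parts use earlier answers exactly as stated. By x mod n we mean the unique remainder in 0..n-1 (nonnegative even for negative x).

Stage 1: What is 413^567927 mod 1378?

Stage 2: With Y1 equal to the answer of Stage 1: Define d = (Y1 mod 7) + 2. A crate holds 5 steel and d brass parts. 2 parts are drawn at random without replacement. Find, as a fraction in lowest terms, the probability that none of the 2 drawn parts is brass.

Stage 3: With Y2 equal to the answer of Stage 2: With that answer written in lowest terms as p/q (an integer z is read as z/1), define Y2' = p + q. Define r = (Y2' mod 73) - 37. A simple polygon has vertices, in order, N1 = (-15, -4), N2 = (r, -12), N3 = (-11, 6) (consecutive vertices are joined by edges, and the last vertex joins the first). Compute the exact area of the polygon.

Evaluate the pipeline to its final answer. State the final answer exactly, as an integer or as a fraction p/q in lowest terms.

1

Stage 1: squarings mod 1378: 413^1=413, 413^2=1075, 413^4=861, 413^8=1335, 413^16=471, 413^32=1361, 413^64=289, 413^128=841, 413^256=367, 413^512=1023, 413^1024=627, 413^2048=399, 413^4096=731, 413^8192=1075, 413^16384=861, 413^32768=1335, 413^65536=471, 413^131072=1361, 413^262144=289, 413^524288=841; 413^567927 = 413^1 * 413^2 * 413^4 * 413^16 * 413^32 * 413^64 * 413^512 * 413^2048 * 413^8192 * 413^32768 * 413^524288 = 155 (mod 1378); answer 155
Stage 2: Y1 = 155; d = 3; total draws C(8,2) = 28; favorable C(5,2) = 10; P = 5/14; answer 5/14
Stage 3: Y2 = 5/14; threaded value p + q = 19; r = -18; cross terms: (-15*-12 - -18*-4)=108, (-18*6 - -11*-12)=-240, (-11*-4 - -15*6)=134; twice the area = |2| = 2; area = 1; answer 1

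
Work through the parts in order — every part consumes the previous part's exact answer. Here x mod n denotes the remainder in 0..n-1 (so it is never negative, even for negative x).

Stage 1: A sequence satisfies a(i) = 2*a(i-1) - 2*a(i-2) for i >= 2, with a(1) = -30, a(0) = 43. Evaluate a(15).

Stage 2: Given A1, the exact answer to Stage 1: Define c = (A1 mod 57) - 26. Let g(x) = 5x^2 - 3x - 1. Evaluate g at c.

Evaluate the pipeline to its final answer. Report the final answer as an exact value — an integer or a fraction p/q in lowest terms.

13

Stage 1: a(2) = 2*(-30) - 2*(43) = -146; iterating: a(2)=-146, a(3)=-232, a(4)=-172, a(5)=120, a(6)=584, a(7)=928, a(8)=688, a(9)=-480, a(10)=-2336, a(11)=-3712, a(12)=-2752, a(13)=1920, a(14)=9344, a(15)=14848; answer 14848
Stage 2: A1 = 14848; c = 2; 5*(2)^2 - 3*(2)^1 - 1 = (20) + (-6) + (-1) = 13; answer 13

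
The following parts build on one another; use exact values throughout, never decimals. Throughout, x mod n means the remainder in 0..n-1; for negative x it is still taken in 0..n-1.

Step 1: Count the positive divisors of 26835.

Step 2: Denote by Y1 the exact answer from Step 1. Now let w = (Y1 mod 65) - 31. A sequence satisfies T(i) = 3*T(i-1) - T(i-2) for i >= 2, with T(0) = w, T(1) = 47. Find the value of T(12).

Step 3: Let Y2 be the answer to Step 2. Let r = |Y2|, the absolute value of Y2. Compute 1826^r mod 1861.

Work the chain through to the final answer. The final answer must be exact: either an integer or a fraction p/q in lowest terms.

424

Step 1: 26835 = 3 * 5 * 1789; number of divisors = (1+1) * (1+1) * (1+1) = 8; answer 8
Step 2: Y1 = 8; w = -23; T(2) = 3*(47) - 1*(-23) = 164; iterating: T(2)=164, T(3)=445, T(4)=1171, T(5)=3068, T(6)=8033, T(7)=21031, T(8)=55060, T(9)=144149, T(10)=377387, T(11)=988012, T(12)=2586649; answer 2586649
Step 3: Y2 = 2586649; r = 2586649; squarings mod 1861: 1826^1=1826, 1826^2=1225, 1826^4=659, 1826^8=668, 1826^16=1445, 1826^32=1844, 1826^64=289, 1826^128=1637, 1826^256=1790, 1826^512=1319, 1826^1024=1587, 1826^2048=636, 1826^4096=659, 1826^8192=668, 1826^16384=1445, 1826^32768=1844, 1826^65536=289, 1826^131072=1637, 1826^262144=1790, 1826^524288=1319, 1826^1048576=1587, 1826^2097152=636; 1826^2586649 = 1826^1 * 1826^8 * 1826^16 * 1826^2048 * 1826^4096 * 1826^8192 * 1826^16384 * 1826^65536 * 1826^131072 * 1826^262144 * 1826^2097152 = 424 (mod 1861); answer 424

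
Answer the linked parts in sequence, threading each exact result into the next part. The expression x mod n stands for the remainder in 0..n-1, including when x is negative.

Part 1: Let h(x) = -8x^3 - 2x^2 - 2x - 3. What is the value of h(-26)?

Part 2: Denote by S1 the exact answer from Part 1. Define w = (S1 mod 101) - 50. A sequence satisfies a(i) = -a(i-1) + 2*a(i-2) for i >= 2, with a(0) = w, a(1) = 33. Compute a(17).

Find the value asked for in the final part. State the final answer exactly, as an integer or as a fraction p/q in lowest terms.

2490363

Part 1: -8*(-26)^3 - 2*(-26)^2 - 2*(-26)^1 - 3 = (140608) + (-1352) + (52) + (-3) = 139305; answer 139305
Part 2: S1 = 139305; w = -24; a(2) = -1*(33) + 2*(-24) = -81; iterating: a(2)=-81, a(3)=147, a(4)=-309, a(5)=603, a(6)=-1221, a(7)=2427, a(8)=-4869, a(9)=9723, a(10)=-19461, a(11)=38907, a(12)=-77829, a(13)=155643, a(14)=-311301, a(15)=622587, a(16)=-1245189, a(17)=2490363; answer 2490363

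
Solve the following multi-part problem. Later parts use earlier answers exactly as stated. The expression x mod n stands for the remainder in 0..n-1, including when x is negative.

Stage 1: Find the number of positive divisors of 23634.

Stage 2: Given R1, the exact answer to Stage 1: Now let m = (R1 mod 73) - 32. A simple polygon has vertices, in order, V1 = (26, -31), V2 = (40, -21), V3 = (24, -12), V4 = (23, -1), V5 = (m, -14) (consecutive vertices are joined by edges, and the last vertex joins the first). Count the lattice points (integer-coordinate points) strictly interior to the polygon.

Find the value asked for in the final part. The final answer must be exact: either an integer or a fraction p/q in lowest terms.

Stage 1: 23634 = 2 * 3^2 * 13 * 101; number of divisors = (1+1) * (2+1) * (1+1) * (1+1) = 24; answer 24
Stage 2: R1 = 24; m = -8; cross terms: (26*-21 - 40*-31)=694, (40*-12 - 24*-21)=24, (24*-1 - 23*-12)=252, (23*-14 - -8*-1)=-330, (-8*-31 - 26*-14)=612; twice the area = |1252| = 1252; area = 626; boundary points = 2 + 1 + 1 + 1 + 17 = 22; strictly interior points = area - boundary/2 + 1 = 616; answer 616

616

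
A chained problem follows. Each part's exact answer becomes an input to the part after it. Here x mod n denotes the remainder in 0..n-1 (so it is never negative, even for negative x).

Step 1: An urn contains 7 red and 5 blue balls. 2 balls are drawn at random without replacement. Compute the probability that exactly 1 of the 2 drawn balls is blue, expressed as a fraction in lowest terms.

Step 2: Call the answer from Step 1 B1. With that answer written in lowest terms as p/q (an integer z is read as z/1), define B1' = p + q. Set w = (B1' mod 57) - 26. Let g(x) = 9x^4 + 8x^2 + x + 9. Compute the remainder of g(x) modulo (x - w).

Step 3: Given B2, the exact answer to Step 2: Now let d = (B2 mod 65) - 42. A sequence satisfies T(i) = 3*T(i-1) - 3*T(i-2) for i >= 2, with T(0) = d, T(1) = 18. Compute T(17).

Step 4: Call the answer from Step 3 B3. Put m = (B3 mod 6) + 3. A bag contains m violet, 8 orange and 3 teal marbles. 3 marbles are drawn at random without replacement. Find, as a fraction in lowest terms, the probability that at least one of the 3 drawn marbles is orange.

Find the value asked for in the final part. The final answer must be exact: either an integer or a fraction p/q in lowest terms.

Step 1: total draws C(12,2) = 66; favorable C(5,1)*C(7,1) = 35; P = 35/66; answer 35/66
Step 2: B1 = 35/66; threaded value p + q = 101; w = 18; remainder = value at the root: 9*(18)^4 + 8*(18)^2 + 1*(18)^1 + 9 = (944784) + (2592) + (18) + (9) = 947403; answer 947403
Step 3: B2 = 947403; d = -14; T(2) = 3*(18) - 3*(-14) = 96; iterating: T(2)=96, T(3)=234, T(4)=414, T(5)=540, T(6)=378, T(7)=-486, T(8)=-2592, T(9)=-6318, T(10)=-11178, T(11)=-14580, T(12)=-10206, T(13)=13122, T(14)=69984, T(15)=170586, T(16)=301806, T(17)=393660; answer 393660
Step 4: B3 = 393660; m = 3; total draws C(14,3) = 364; complement C(6,3) = 20; favorable 364 - 20 = 344; P = 86/91; answer 86/91

86/91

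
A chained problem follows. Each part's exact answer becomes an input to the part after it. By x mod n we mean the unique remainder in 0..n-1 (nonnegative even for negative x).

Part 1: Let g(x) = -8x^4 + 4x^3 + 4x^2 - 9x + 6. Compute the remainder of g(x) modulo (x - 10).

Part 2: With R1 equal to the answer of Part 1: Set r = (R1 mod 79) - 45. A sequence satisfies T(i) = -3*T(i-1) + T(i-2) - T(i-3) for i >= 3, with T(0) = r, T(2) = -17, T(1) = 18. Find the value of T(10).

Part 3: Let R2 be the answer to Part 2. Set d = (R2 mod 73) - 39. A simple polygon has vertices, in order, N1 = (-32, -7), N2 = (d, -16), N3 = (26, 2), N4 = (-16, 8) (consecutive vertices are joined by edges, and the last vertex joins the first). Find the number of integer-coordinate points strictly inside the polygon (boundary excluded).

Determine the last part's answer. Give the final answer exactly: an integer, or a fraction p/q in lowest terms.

Part 1: remainder = value at the root: -8*(10)^4 + 4*(10)^3 + 4*(10)^2 - 9*(10)^1 + 6 = (-80000) + (4000) + (400) + (-90) + (6) = -75684; answer -75684
Part 2: R1 = -75684; r = 32; T(3) = -3*(-17) + 1*(18) - 1*(32) = 37; iterating: T(3)=37, T(4)=-146, T(5)=492, T(6)=-1659, T(7)=5615, T(8)=-18996, T(9)=64262, T(10)=-217397; answer -217397
Part 3: R2 = -217397; d = 31; cross terms: (-32*-16 - 31*-7)=729, (31*2 - 26*-16)=478, (26*8 - -16*2)=240, (-16*-7 - -32*8)=368; twice the area = |1815| = 1815; area = 1815/2; boundary points = 9 + 1 + 6 + 1 = 17; strictly interior points = area - boundary/2 + 1 = 900; answer 900

900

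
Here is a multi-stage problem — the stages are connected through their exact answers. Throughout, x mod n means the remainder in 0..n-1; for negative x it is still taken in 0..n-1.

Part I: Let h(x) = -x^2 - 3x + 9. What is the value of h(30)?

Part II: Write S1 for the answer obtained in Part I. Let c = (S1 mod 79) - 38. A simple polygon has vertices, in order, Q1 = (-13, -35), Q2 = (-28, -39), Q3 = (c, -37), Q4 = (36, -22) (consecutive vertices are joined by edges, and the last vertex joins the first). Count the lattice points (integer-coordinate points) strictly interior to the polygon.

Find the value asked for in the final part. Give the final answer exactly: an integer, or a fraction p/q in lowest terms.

241

Part I: -1*(30)^2 - 3*(30)^1 + 9 = (-900) + (-90) + (9) = -981; answer -981
Part II: S1 = -981; c = 8; cross terms: (-13*-39 - -28*-35)=-473, (-28*-37 - 8*-39)=1348, (8*-22 - 36*-37)=1156, (36*-35 - -13*-22)=-1546; twice the area = |485| = 485; area = 485/2; boundary points = 1 + 2 + 1 + 1 = 5; strictly interior points = area - boundary/2 + 1 = 241; answer 241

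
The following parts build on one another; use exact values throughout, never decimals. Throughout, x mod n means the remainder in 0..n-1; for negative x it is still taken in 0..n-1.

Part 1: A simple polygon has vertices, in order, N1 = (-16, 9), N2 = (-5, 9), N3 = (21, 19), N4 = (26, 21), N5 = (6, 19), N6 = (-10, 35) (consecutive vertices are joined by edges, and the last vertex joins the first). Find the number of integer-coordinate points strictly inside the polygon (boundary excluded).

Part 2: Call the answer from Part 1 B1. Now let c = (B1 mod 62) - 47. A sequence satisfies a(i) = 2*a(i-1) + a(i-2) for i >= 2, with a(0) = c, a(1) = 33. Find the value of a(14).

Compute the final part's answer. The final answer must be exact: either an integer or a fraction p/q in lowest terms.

Part 1: cross terms: (-16*9 - -5*9)=-99, (-5*19 - 21*9)=-284, (21*21 - 26*19)=-53, (26*19 - 6*21)=368, (6*35 - -10*19)=400, (-10*9 - -16*35)=470; twice the area = |802| = 802; area = 401; boundary points = 11 + 2 + 1 + 2 + 16 + 2 = 34; strictly interior points = area - boundary/2 + 1 = 385; answer 385
Part 2: B1 = 385; c = -34; a(2) = 2*(33) + 1*(-34) = 32; iterating: a(2)=32, a(3)=97, a(4)=226, a(5)=549, a(6)=1324, a(7)=3197, a(8)=7718, a(9)=18633, a(10)=44984, a(11)=108601, a(12)=262186, a(13)=632973, a(14)=1528132; answer 1528132

1528132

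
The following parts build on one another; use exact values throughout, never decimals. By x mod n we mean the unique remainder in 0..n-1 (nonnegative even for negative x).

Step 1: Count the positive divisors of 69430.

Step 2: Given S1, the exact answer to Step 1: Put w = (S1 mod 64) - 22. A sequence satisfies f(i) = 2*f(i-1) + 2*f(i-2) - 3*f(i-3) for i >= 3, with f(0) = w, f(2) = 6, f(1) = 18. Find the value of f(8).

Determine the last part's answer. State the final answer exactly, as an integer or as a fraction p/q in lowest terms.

Step 1: 69430 = 2 * 5 * 53 * 131; number of divisors = (1+1) * (1+1) * (1+1) * (1+1) = 16; answer 16
Step 2: S1 = 16; w = -6; f(3) = 2*(6) + 2*(18) - 3*(-6) = 66; iterating: f(3)=66, f(4)=90, f(5)=294, f(6)=570, f(7)=1458, f(8)=3174; answer 3174

3174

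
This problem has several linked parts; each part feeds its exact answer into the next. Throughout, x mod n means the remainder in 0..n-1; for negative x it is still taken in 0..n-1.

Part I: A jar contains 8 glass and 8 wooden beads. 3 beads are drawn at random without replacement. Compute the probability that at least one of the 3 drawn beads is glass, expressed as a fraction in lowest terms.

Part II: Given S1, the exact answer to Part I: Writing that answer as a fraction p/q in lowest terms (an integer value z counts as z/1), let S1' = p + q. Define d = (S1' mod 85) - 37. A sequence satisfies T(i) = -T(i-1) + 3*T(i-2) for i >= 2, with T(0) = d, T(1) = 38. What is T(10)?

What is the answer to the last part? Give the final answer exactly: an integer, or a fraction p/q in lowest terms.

-71474

Part I: total draws C(16,3) = 560; complement C(8,3) = 56; favorable 560 - 56 = 504; P = 9/10; answer 9/10
Part II: S1 = 9/10; threaded value p + q = 19; d = -18; T(2) = -1*(38) + 3*(-18) = -92; iterating: T(2)=-92, T(3)=206, T(4)=-482, T(5)=1100, T(6)=-2546, T(7)=5846, T(8)=-13484, T(9)=31022, T(10)=-71474; answer -71474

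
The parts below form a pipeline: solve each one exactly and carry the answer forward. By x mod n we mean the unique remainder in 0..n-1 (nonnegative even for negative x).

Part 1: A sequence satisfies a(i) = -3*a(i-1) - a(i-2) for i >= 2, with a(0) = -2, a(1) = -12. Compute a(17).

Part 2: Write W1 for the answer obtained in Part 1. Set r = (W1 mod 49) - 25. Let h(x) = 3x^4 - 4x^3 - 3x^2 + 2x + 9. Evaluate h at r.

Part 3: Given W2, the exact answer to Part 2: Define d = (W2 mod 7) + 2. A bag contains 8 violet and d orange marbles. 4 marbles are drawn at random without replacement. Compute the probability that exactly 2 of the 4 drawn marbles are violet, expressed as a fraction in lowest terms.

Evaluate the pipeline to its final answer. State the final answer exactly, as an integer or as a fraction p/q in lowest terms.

56/143

Part 1: a(2) = -3*(-12) - 1*(-2) = 38; iterating: a(2)=38, a(3)=-102, a(4)=268, a(5)=-702, a(6)=1838, a(7)=-4812, a(8)=12598, a(9)=-32982, a(10)=86348, a(11)=-226062, a(12)=591838, a(13)=-1549452, a(14)=4056518, a(15)=-10620102, a(16)=27803788, a(17)=-72791262; answer -72791262
Part 2: W1 = -72791262; r = -23; 3*(-23)^4 - 4*(-23)^3 - 3*(-23)^2 + 2*(-23)^1 + 9 = (839523) + (48668) + (-1587) + (-46) + (9) = 886567; answer 886567
Part 3: W2 = 886567; d = 5; total draws C(13,4) = 715; favorable C(8,2)*C(5,2) = 280; P = 56/143; answer 56/143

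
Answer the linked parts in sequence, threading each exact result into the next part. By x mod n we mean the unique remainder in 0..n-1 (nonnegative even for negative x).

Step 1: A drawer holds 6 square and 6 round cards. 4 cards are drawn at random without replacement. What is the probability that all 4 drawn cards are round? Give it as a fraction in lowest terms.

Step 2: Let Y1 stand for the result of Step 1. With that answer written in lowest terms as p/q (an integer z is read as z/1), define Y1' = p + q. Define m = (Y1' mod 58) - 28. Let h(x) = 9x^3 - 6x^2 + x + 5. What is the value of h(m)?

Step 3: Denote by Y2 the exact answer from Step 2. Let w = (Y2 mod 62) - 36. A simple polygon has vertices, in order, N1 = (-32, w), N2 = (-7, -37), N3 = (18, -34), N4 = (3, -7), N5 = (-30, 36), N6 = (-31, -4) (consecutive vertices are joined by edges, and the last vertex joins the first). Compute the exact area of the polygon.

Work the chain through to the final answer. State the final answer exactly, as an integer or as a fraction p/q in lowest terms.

1931

Step 1: total draws C(12,4) = 495; favorable C(6,4) = 15; P = 1/33; answer 1/33
Step 2: Y1 = 1/33; threaded value p + q = 34; m = 6; 9*(6)^3 - 6*(6)^2 + 1*(6)^1 + 5 = (1944) + (-216) + (6) + (5) = 1739; answer 1739
Step 3: Y2 = 1739; w = -33; cross terms: (-32*-37 - -7*-33)=953, (-7*-34 - 18*-37)=904, (18*-7 - 3*-34)=-24, (3*36 - -30*-7)=-102, (-30*-4 - -31*36)=1236, (-31*-33 - -32*-4)=895; twice the area = |3862| = 3862; area = 1931; answer 1931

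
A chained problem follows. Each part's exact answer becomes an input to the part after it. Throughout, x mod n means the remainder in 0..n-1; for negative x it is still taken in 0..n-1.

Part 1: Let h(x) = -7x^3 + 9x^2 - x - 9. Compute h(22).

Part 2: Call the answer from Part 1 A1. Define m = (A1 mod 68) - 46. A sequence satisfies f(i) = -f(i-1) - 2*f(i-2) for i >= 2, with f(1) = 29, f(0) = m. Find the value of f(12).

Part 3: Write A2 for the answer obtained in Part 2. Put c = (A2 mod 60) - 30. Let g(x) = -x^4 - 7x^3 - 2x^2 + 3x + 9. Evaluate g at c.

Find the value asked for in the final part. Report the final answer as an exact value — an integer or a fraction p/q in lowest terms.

Part 1: -7*(22)^3 + 9*(22)^2 - 1*(22)^1 - 9 = (-74536) + (4356) + (-22) + (-9) = -70211; answer -70211
Part 2: A1 = -70211; m = -13; f(2) = -1*(29) - 2*(-13) = -3; iterating: f(2)=-3, f(3)=-55, f(4)=61, f(5)=49, f(6)=-171, f(7)=73, f(8)=269, f(9)=-415, f(10)=-123, f(11)=953, f(12)=-707; answer -707
Part 3: A2 = -707; c = -17; -1*(-17)^4 - 7*(-17)^3 - 2*(-17)^2 + 3*(-17)^1 + 9 = (-83521) + (34391) + (-578) + (-51) + (9) = -49750; answer -49750

-49750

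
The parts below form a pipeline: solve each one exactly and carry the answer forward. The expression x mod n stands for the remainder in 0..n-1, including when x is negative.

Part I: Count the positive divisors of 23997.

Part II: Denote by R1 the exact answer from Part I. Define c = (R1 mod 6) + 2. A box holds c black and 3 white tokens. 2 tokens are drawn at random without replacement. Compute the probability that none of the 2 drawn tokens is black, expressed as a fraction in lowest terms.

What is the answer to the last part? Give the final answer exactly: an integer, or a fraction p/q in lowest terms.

Part I: 23997 = 3 * 19 * 421; number of divisors = (1+1) * (1+1) * (1+1) = 8; answer 8
Part II: R1 = 8; c = 4; total draws C(7,2) = 21; favorable C(3,2) = 3; P = 1/7; answer 1/7

1/7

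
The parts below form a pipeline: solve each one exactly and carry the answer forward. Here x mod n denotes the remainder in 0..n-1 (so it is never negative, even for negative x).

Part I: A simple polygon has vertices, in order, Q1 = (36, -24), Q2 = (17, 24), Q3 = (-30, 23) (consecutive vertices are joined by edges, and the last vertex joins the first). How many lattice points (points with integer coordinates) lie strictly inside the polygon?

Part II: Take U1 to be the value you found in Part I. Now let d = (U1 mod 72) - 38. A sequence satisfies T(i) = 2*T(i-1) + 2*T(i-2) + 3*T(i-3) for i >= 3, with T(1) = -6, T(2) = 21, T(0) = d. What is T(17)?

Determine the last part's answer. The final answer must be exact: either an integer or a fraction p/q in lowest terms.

337751193

Part I: cross terms: (36*24 - 17*-24)=1272, (17*23 - -30*24)=1111, (-30*-24 - 36*23)=-108; twice the area = |2275| = 2275; area = 2275/2; boundary points = 1 + 1 + 1 = 3; strictly interior points = area - boundary/2 + 1 = 1137; answer 1137
Part II: U1 = 1137; d = 19; T(3) = 2*(21) + 2*(-6) + 3*(19) = 87; iterating: T(3)=87, T(4)=198, T(5)=633, T(6)=1923, T(7)=5706, T(8)=17157, T(9)=51495, T(10)=154422, T(11)=463305, T(12)=1389939, T(13)=4169754, T(14)=12509301, T(15)=37527927, T(16)=112583718, T(17)=337751193; answer 337751193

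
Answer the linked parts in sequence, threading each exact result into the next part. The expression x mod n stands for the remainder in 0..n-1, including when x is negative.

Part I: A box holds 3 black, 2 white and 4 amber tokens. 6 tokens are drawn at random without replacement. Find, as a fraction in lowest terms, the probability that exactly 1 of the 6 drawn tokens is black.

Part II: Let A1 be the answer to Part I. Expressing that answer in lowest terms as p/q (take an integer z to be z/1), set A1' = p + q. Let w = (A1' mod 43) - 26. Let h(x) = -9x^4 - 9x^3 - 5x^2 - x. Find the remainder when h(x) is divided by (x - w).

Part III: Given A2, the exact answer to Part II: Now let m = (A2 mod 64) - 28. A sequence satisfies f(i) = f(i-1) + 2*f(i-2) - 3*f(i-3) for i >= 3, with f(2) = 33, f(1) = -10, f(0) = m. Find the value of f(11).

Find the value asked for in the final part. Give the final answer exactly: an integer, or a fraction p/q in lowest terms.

-1347

Part I: total draws C(9,6) = 84; favorable C(3,1)*C(6,5) = 18; P = 3/14; answer 3/14
Part II: A1 = 3/14; threaded value p + q = 17; w = -9; remainder = value at the root: -9*(-9)^4 - 9*(-9)^3 - 5*(-9)^2 - 1*(-9)^1 = (-59049) + (6561) + (-405) + (9) = -52884; answer -52884
Part III: A2 = -52884; m = 16; f(3) = 1*(33) + 2*(-10) - 3*(16) = -35; iterating: f(3)=-35, f(4)=61, f(5)=-108, f(6)=119, f(7)=-280, f(8)=282, f(9)=-635, f(10)=769, f(11)=-1347; answer -1347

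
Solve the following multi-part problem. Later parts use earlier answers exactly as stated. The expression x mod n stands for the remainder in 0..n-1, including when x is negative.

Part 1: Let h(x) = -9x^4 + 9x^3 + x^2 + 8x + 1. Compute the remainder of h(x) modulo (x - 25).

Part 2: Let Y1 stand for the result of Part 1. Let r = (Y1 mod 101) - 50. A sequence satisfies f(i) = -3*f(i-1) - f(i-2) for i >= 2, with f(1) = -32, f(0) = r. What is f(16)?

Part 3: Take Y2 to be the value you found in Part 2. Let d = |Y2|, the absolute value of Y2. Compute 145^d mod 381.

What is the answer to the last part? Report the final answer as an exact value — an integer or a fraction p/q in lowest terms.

Part 1: remainder = value at the root: -9*(25)^4 + 9*(25)^3 + 1*(25)^2 + 8*(25)^1 + 1 = (-3515625) + (140625) + (625) + (200) + (1) = -3374174; answer -3374174
Part 2: Y1 = -3374174; r = -16; f(2) = -3*(-32) - 1*(-16) = 112; iterating: f(2)=112, f(3)=-304, f(4)=800, f(5)=-2096, f(6)=5488, f(7)=-14368, f(8)=37616, f(9)=-98480, f(10)=257824, f(11)=-674992, f(12)=1767152, f(13)=-4626464, f(14)=12112240, f(15)=-31710256, f(16)=83018528; answer 83018528
Part 3: Y2 = 83018528; d = 83018528; squarings mod 381: 145^1=145, 145^2=70, 145^4=328, 145^8=142, 145^16=352, 145^32=79, 145^64=145, 145^128=70, 145^256=328, 145^512=142, 145^1024=352, 145^2048=79, 145^4096=145, 145^8192=70, 145^16384=328, 145^32768=142, 145^65536=352, 145^131072=79, 145^262144=145, 145^524288=70, 145^1048576=328, 145^2097152=142, 145^4194304=352, 145^8388608=79, 145^16777216=145, 145^33554432=70, 145^67108864=328; 145^83018528 = 145^32 * 145^256 * 145^512 * 145^16384 * 145^32768 * 145^131072 * 145^1048576 * 145^2097152 * 145^4194304 * 145^8388608 * 145^67108864 = 157 (mod 381); answer 157

157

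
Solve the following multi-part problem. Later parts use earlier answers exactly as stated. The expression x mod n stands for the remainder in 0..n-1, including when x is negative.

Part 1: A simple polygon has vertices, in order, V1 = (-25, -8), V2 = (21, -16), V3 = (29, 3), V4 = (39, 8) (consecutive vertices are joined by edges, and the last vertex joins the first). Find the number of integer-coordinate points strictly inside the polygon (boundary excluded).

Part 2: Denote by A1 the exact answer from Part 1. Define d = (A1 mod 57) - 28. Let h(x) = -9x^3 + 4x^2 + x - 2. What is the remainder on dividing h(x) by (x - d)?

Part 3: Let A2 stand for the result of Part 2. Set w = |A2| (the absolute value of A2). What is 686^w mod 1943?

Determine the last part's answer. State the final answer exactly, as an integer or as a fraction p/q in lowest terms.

Part 1: cross terms: (-25*-16 - 21*-8)=568, (21*3 - 29*-16)=527, (29*8 - 39*3)=115, (39*-8 - -25*8)=-112; twice the area = |1098| = 1098; area = 549; boundary points = 2 + 1 + 5 + 16 = 24; strictly interior points = area - boundary/2 + 1 = 538; answer 538
Part 2: A1 = 538; d = -3; remainder = value at the root: -9*(-3)^3 + 4*(-3)^2 + 1*(-3)^1 - 2 = (243) + (36) + (-3) + (-2) = 274; answer 274
Part 3: A2 = 274; w = 274; squarings mod 1943: 686^1=686, 686^2=390, 686^4=546, 686^8=837, 686^16=1089, 686^32=691, 686^64=1446, 686^128=248, 686^256=1271; 686^274 = 686^2 * 686^16 * 686^256 = 207 (mod 1943); answer 207

207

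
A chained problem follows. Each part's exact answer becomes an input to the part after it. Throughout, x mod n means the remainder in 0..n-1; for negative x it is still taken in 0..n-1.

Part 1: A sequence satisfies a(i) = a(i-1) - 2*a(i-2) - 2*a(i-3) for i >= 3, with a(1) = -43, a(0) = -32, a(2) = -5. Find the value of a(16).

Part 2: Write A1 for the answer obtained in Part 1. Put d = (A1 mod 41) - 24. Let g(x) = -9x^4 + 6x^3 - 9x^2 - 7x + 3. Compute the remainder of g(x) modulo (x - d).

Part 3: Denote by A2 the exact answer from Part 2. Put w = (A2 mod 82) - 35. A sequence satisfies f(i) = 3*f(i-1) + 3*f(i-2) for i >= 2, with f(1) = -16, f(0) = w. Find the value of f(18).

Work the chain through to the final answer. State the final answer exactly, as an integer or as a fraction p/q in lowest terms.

Part 1: a(3) = 1*(-5) - 2*(-43) - 2*(-32) = 145; iterating: a(3)=145, a(4)=241, a(5)=-39, a(6)=-811, a(7)=-1215, a(8)=485, a(9)=4537, a(10)=5997, a(11)=-4047, a(12)=-25115, a(13)=-29015, a(14)=29309, a(15)=137569, a(16)=136981; answer 136981
Part 2: A1 = 136981; d = -24; remainder = value at the root: -9*(-24)^4 + 6*(-24)^3 - 9*(-24)^2 - 7*(-24)^1 + 3 = (-2985984) + (-82944) + (-5184) + (168) + (3) = -3073941; answer -3073941
Part 3: A2 = -3073941; w = 40; f(2) = 3*(-16) + 3*(40) = 72; iterating: f(2)=72, f(3)=168, f(4)=720, f(5)=2664, f(6)=10152, f(7)=38448, f(8)=145800, f(9)=552744, f(10)=2095632, f(11)=7945128, f(12)=30122280, f(13)=114202224, f(14)=432973512, f(15)=1641527208, f(16)=6223502160, f(17)=23595088104, f(18)=89455770792; answer 89455770792

89455770792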